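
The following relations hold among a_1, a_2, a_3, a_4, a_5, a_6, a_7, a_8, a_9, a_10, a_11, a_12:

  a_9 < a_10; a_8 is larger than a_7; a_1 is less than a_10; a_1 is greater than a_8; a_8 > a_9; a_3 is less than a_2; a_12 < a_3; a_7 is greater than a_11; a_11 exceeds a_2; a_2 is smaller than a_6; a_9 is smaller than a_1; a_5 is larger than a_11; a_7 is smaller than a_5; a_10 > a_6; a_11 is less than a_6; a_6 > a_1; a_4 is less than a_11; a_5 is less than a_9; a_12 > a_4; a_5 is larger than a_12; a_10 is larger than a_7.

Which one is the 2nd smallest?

a_12

The consecutive relations fix a unique order: a_4 < a_12 < a_3 < a_2 < a_11 < a_7 < a_5 < a_9 < a_8 < a_1 < a_6 < a_10.
Counting 2 from the smallest end gives a_12.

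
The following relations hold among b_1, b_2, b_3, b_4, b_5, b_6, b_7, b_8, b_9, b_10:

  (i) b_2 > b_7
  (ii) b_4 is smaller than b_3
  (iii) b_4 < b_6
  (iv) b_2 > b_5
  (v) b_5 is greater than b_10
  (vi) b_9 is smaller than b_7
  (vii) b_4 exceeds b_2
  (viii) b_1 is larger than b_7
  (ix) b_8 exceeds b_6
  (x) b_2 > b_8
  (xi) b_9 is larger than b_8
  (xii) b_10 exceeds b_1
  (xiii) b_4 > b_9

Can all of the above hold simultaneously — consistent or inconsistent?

We have b_4 < b_6 stated directly, yet also b_6 < b_8 < b_9 < b_7 < b_1 < b_10 < b_5 < b_2 < b_4 by chaining the others — so b_6 < b_4. Contradiction.

inconsistent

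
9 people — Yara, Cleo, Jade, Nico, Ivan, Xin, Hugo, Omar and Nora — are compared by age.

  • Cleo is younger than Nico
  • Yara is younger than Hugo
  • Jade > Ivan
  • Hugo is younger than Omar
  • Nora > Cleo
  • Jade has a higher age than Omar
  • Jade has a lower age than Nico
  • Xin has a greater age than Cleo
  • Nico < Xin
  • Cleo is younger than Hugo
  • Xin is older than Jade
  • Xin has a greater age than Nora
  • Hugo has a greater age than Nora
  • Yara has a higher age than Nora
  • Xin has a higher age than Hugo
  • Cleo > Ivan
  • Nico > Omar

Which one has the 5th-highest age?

The consecutive relations fix a unique order: Ivan < Cleo < Nora < Yara < Hugo < Omar < Jade < Nico < Xin.
Counting 5 from the largest end gives Hugo.

Hugo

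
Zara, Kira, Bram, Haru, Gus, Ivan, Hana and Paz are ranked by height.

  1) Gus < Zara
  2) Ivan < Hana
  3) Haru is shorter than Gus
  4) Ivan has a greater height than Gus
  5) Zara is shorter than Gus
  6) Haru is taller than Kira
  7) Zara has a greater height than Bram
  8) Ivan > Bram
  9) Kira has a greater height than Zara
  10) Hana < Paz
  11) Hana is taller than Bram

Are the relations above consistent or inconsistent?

We have Gus < Zara stated directly, yet also Zara < Kira < Haru < Gus by chaining the others — so Zara < Gus. Contradiction.

inconsistent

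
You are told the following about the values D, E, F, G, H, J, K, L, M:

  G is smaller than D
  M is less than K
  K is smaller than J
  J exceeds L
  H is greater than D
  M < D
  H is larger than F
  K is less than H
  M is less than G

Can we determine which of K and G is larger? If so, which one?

undetermined

Following every chain through K: above K we get H, J; below K we get M.
G is not reached, and no chain runs the other way from G to K.
So the given relations leave the order of K and G undetermined.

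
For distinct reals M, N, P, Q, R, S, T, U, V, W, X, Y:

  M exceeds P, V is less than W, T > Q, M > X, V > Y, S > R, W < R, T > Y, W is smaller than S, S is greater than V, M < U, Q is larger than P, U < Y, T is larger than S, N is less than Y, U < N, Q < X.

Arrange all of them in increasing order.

Each adjacent pair is fixed by a given relation: P < Q; Q < X; X < M; M < U; U < N; N < Y; Y < V; V < W; W < R; R < S; S < T. Chaining them end to end gives the full order.

P < Q < X < M < U < N < Y < V < W < R < S < T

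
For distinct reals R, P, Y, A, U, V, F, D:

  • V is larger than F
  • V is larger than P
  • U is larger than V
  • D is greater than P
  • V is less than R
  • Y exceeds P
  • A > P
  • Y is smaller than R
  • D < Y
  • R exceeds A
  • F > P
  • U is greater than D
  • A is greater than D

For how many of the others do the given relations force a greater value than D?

From D the given relations immediately reach A, Y, U.
From those, R — 4 in total.
No other element is forced above D by the given relations, so the count is 4.

4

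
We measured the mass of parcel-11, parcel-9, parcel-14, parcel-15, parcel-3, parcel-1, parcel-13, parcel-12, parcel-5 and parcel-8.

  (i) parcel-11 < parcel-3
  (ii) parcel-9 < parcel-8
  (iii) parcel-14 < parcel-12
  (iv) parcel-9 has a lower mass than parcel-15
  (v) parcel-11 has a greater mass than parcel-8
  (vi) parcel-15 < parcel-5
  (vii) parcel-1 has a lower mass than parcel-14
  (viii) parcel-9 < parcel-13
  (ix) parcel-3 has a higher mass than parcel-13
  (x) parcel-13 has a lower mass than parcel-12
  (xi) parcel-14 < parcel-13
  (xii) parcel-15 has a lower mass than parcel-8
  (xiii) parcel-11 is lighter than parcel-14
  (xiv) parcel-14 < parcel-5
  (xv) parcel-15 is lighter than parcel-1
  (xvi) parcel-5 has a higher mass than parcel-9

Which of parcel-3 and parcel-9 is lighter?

parcel-9

parcel-9 < parcel-15 < parcel-8 < parcel-11 < parcel-14 < parcel-13 < parcel-3, by transitivity through parcel-15, parcel-8, parcel-11, parcel-14, parcel-13.
So parcel-9 < parcel-3; parcel-9 is the lighter of the two.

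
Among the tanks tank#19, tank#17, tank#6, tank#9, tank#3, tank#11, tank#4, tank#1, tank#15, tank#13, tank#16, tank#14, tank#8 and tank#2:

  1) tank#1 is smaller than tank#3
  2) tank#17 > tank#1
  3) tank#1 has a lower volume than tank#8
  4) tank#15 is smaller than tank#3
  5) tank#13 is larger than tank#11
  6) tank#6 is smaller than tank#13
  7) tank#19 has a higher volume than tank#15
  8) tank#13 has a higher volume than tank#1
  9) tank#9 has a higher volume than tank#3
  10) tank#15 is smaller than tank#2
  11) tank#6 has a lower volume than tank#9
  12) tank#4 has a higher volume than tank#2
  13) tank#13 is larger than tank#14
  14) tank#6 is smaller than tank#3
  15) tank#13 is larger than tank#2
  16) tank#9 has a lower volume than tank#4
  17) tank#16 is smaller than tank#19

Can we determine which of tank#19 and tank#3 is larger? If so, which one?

Following every chain through tank#19: below tank#19 we get tank#16, tank#15.
tank#3 is not reached, and no chain runs the other way from tank#3 to tank#19.
So the given relations leave the order of tank#19 and tank#3 undetermined.

undetermined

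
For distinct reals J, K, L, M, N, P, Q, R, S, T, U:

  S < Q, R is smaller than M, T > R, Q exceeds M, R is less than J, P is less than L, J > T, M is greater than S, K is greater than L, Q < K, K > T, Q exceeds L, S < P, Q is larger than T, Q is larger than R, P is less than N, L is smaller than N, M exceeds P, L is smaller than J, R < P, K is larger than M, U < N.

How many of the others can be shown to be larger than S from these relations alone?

Directly above S: P, M, Q.
One step further: L, K, N (6 so far).
One step further: J (7 so far).
No other element is forced above S by the given relations, so the count is 7.

7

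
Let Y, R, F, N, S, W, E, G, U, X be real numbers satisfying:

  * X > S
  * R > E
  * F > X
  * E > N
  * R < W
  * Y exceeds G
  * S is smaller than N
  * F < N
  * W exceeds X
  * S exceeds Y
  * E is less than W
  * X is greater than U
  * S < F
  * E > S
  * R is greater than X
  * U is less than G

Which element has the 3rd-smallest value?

Y

Chaining the given pairs: U < G < Y < S < X < F < N < E < R < W.
Counting 3 from the smallest end gives Y.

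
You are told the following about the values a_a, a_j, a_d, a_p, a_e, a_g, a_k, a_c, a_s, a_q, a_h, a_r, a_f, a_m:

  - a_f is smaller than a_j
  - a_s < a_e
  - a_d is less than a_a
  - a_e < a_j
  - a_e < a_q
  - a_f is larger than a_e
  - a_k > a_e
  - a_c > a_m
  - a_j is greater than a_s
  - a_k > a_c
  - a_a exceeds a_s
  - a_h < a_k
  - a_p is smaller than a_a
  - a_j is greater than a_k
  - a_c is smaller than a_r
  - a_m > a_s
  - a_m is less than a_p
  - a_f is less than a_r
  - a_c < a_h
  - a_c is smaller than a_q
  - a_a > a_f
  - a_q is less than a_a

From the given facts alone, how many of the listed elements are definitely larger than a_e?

6

Directly above a_e: a_f, a_q, a_k, a_j.
One step further: a_r, a_a (6 so far).
Nothing else is reachable above a_e; 6 in all.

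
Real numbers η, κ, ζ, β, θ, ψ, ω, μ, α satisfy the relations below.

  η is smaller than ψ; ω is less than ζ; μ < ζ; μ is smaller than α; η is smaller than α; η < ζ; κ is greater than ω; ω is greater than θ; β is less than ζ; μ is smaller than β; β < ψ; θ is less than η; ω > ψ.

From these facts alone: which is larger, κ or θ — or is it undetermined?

κ

The relevant relations are θ < η; η < ψ; ψ < ω; ω < κ.
Chaining these gives θ < η < ψ < ω < κ.
So κ is larger.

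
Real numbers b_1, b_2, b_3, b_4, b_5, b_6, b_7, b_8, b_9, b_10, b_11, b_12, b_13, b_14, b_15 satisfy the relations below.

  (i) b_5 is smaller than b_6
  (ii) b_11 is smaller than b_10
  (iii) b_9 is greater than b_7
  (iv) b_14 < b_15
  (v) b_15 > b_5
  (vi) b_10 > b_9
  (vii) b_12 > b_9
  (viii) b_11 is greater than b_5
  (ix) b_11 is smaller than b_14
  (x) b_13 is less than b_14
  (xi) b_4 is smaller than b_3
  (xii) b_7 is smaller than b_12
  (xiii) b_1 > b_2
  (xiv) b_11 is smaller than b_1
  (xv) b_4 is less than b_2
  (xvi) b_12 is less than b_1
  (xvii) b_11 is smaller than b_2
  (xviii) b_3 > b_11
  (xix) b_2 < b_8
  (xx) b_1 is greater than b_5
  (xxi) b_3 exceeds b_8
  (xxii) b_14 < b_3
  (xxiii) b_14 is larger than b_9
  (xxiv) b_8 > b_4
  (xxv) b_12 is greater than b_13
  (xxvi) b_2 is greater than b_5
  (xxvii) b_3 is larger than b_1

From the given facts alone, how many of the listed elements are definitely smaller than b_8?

4

Directly below b_8: b_4, b_2.
One step further: b_5, b_11 (4 so far).
No other element is forced below b_8 by the given relations, so the count is 4.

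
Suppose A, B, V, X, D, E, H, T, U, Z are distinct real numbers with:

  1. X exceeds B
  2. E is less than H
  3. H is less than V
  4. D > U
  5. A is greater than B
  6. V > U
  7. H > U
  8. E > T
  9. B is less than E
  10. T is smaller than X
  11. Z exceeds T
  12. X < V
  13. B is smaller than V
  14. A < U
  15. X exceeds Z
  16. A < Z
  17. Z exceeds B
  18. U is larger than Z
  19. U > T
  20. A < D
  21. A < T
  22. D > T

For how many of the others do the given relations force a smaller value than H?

6

The elements the relations force below H are B, A, T, Z, E, U — no chain reaches any other.
That is 6.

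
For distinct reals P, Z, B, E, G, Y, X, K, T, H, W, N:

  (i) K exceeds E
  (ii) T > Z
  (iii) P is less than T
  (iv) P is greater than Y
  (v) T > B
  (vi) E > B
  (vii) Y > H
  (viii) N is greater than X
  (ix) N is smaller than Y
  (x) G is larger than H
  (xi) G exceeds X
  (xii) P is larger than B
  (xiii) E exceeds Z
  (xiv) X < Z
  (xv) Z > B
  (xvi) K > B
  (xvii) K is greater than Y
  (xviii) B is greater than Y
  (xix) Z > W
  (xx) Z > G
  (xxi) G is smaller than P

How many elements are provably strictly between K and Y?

3

The relations place Y below K. An element lies strictly between them when it is forced above Y and also forced below K.
Above Y: {B, Z, E, P, T}. Below K: {H, X, N, B, W, G, Z, E}.
Intersection: {B, Z, E} — 3.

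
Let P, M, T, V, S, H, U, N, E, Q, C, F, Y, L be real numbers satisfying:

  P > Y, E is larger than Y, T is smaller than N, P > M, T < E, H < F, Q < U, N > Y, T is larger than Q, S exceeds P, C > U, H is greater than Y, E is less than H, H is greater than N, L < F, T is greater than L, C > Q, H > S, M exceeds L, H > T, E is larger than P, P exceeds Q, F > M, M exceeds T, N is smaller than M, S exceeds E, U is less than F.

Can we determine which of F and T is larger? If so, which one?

F

The relevant relations are T < N; N < M; M < P; P < E; E < S; S < H; H < F.
Chaining these gives T < N < M < P < E < S < H < F.
So F is larger.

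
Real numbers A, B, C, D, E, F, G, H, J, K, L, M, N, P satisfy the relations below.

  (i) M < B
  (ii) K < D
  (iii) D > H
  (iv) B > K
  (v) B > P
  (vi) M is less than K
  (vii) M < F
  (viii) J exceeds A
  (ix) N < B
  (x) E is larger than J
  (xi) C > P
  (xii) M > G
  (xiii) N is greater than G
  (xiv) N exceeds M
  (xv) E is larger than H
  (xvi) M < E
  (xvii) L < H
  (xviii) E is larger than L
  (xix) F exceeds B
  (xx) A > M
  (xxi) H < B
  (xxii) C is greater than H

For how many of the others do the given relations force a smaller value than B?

7

Directly below B: M, N, H, P, K.
One step further: L, G (7 so far).
Nothing else is reachable below B; 7 in all.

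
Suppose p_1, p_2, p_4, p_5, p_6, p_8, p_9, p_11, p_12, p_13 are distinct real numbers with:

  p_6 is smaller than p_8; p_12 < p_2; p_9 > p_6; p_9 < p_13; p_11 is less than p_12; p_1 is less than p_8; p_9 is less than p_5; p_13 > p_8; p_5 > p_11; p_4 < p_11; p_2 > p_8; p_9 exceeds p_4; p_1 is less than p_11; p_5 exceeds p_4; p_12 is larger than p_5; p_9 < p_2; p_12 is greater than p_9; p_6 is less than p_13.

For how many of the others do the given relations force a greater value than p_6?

6

The elements the relations force above p_6 are p_9, p_8, p_13, p_5, p_12, p_2 — no chain reaches any other.
That is 6.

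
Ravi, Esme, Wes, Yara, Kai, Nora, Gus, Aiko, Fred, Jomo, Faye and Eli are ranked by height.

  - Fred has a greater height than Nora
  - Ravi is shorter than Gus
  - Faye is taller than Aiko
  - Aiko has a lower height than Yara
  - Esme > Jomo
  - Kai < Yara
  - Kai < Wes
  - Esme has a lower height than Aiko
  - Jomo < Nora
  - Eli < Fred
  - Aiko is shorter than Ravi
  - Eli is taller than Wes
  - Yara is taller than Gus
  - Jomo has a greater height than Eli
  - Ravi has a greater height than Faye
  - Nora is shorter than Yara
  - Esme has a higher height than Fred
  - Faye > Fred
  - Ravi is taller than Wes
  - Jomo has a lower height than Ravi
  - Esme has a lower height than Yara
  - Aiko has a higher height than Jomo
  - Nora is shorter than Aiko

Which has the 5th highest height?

The consecutive relations fix a unique order: Kai < Wes < Eli < Jomo < Nora < Fred < Esme < Aiko < Faye < Ravi < Gus < Yara.
The 5th largest is Aiko.

Aiko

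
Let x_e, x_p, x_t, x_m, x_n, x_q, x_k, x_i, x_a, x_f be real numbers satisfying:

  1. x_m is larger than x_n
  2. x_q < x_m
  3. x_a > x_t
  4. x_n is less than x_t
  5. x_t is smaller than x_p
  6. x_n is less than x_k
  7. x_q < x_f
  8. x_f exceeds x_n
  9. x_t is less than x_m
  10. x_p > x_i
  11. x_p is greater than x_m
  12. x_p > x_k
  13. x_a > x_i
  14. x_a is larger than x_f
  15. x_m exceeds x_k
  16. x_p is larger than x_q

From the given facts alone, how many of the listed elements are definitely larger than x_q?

4

From x_q the given relations immediately reach x_m, x_f, x_p.
From those, x_a — 4 in total.
No other element is forced above x_q by the given relations, so the count is 4.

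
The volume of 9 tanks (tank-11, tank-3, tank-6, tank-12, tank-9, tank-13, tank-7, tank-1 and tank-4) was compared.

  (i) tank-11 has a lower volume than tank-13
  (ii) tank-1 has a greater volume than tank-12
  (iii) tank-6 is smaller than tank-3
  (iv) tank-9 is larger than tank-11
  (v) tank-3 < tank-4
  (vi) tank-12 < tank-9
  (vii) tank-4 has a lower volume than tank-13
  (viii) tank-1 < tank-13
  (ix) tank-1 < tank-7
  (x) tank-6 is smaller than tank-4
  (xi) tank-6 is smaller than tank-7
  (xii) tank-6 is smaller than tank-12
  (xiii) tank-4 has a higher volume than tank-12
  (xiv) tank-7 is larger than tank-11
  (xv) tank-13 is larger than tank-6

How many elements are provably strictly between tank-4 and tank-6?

The relations place tank-6 below tank-4. An element lies strictly between them when it is forced above tank-6 and also forced below tank-4.
Above tank-6: {tank-12, tank-1, tank-7, tank-3, tank-9, tank-13}. Below tank-4: {tank-12, tank-3}.
Intersection: {tank-12, tank-3} — 2.

2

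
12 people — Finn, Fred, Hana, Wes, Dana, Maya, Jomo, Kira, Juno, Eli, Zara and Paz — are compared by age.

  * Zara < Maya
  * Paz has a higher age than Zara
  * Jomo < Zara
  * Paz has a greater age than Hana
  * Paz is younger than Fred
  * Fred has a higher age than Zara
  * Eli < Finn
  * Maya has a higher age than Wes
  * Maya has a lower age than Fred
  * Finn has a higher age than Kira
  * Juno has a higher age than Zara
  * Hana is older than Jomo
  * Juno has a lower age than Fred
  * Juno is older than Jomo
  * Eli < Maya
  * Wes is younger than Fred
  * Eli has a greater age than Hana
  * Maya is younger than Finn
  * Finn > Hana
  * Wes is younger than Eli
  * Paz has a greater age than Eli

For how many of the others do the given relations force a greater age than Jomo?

8

Directly above Jomo: Hana, Zara, Juno.
One step further: Eli, Paz, Maya, Finn, Fred (8 so far).
No other element is forced above Jomo by the given relations, so the count is 8.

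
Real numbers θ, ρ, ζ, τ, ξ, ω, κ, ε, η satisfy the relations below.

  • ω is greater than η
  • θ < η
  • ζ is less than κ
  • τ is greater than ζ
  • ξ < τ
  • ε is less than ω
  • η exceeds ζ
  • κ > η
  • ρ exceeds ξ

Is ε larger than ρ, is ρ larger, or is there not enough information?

Following every chain through ε: above ε we get ω.
ρ is not reached, and no chain runs the other way from ρ to ε.
So the given relations leave the order of ε and ρ undetermined.

undetermined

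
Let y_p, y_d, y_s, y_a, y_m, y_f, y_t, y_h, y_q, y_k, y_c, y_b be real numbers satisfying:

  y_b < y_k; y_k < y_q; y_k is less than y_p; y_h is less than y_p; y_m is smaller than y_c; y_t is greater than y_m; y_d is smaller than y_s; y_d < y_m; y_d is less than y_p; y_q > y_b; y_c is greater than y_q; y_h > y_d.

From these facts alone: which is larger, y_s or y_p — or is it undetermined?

Following every chain through y_s: below y_s we get y_d.
y_p is not reached, and no chain runs the other way from y_p to y_s.
So the given relations leave the order of y_s and y_p undetermined.

undetermined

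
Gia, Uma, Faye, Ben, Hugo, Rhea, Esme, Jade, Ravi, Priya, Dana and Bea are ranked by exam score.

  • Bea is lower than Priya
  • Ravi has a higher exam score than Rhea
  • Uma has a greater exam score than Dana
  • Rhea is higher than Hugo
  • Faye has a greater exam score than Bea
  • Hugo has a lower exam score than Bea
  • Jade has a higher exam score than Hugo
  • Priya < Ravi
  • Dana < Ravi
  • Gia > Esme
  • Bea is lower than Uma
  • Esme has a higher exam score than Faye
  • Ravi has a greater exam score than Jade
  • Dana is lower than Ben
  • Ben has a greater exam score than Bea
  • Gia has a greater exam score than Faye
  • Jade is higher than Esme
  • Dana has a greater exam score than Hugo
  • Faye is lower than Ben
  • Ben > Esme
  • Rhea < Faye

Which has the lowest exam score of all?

Hugo

Bea is not least since Hugo < Bea; Rhea is not least since Hugo < Rhea; Faye is not least since Bea < Faye; Esme is not least since Faye < Esme; Priya is not least since Bea < Priya; Dana is not least since Hugo < Dana; Jade is not least since Hugo < Jade; Ravi is not least since Rhea < Ravi; Uma is not least since Bea < Uma; Gia is not least since Faye < Gia; Ben is not least since Dana < Ben.
Only Hugo has nothing below it, so Hugo is the lowest exam score.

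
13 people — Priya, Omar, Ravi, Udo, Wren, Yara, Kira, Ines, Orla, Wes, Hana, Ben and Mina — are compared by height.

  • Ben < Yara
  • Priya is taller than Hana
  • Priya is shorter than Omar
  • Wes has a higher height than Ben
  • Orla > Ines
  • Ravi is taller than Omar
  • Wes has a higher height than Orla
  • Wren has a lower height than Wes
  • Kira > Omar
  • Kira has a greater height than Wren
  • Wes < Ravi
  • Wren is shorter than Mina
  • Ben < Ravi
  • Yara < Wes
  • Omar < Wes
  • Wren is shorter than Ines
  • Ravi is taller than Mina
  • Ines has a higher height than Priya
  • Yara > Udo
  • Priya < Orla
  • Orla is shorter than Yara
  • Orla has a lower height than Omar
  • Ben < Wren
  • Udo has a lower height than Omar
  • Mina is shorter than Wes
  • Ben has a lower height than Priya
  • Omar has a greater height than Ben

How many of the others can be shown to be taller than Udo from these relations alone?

Directly above Udo: Omar, Yara.
One step further: Wes, Ravi, Kira (5 so far).
Nothing else is reachable above Udo; 5 in all.

5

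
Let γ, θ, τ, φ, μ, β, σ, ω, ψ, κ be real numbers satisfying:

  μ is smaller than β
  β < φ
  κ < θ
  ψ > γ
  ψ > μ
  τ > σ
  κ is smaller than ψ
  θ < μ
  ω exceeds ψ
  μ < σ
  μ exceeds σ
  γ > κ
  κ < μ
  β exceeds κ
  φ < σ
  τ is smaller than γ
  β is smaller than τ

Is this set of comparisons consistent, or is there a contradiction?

Chaining the given relations yields μ < β < φ < σ, so μ < σ. But one relation states σ < μ. These cannot both hold.

inconsistent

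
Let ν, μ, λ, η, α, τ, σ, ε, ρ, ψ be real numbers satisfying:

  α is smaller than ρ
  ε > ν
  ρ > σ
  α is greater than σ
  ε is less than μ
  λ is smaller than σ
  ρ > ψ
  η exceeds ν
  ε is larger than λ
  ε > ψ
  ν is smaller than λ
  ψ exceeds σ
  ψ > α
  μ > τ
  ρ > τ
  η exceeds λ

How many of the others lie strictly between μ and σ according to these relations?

Chaining upward from σ reaches: α, ψ, ρ, ε.
Chaining downward from μ reaches: ν, λ, α, τ, ψ, ε.
Strictly between σ and μ are those in both lists: α, ψ, ε — 3 elements.

3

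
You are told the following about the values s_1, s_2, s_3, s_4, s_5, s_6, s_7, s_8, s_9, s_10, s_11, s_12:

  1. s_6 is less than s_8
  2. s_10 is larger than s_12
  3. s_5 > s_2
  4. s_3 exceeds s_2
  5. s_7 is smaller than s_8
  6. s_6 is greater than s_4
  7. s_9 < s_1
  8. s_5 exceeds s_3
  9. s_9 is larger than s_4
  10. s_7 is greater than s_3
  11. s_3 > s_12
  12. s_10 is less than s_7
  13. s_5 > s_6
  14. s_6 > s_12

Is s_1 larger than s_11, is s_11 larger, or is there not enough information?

undetermined

Following every chain through s_11: nothing is chained to s_11.
s_1 is not reached, and no chain runs the other way from s_1 to s_11.
So the given relations leave the order of s_11 and s_1 undetermined.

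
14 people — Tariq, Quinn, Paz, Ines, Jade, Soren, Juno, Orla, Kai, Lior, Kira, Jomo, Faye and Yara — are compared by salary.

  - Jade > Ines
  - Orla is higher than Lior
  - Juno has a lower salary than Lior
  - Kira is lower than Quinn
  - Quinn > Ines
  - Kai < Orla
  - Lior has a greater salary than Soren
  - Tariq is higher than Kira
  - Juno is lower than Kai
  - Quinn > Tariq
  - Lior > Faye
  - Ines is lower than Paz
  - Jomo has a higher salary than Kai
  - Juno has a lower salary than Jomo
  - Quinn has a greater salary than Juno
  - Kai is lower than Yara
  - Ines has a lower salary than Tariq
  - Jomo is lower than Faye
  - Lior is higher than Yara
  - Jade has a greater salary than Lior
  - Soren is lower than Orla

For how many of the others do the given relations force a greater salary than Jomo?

Directly above Jomo: Faye.
One step further: Lior (2 so far).
One step further: Jade, Orla (4 so far).
Nothing else is reachable above Jomo; 4 in all.

4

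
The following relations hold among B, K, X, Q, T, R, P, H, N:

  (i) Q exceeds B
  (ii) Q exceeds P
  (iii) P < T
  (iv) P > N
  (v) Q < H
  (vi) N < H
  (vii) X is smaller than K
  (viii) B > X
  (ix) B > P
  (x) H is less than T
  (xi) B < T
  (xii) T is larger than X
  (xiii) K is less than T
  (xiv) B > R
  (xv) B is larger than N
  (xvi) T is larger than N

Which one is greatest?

Chaining downward from T: directly below it, X, N, P, B, H, K; then R, Q.
That covers every other element, and nothing is given above T, so T is the greatest.

T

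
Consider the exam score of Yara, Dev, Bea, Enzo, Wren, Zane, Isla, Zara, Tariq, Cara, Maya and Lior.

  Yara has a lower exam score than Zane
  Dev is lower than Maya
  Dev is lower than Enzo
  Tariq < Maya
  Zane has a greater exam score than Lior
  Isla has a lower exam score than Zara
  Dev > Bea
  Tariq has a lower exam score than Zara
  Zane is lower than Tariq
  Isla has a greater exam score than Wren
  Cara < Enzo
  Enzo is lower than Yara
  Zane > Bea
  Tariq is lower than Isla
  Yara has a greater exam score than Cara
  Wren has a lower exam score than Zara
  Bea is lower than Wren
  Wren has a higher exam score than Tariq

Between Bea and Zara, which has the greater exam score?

Zara

Following the relations from Bea: Bea < Dev < Enzo < Yara < Zane < Tariq < Isla < Zara.
So Bea < Zara; Zara is the higher of the two.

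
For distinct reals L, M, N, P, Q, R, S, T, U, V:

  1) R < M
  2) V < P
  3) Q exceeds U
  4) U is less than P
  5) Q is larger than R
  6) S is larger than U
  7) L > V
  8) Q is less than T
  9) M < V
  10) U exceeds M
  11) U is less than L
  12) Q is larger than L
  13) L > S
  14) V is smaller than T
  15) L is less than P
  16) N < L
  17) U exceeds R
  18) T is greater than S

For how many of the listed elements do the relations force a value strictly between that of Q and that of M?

4

Chaining upward from M reaches: V, U, S, L, T, P.
Chaining downward from Q reaches: R, N, V, U, S, L.
Strictly between M and Q are those in both lists: V, U, S, L — 4 elements.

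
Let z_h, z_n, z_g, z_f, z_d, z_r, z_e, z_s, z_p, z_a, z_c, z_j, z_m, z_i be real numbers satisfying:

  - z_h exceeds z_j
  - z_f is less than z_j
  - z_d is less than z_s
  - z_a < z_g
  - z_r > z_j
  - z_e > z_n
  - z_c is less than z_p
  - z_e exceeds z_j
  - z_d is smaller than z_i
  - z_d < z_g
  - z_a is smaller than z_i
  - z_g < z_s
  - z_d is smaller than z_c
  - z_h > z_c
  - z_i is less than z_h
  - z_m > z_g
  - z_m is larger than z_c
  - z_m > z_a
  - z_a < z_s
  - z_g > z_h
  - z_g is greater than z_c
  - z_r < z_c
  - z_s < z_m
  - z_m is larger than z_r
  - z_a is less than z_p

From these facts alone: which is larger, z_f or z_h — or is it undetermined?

z_h

The relevant relations are z_f < z_j; z_j < z_r; z_r < z_c; z_c < z_h.
Chaining these gives z_f < z_j < z_r < z_c < z_h.
So z_h is larger.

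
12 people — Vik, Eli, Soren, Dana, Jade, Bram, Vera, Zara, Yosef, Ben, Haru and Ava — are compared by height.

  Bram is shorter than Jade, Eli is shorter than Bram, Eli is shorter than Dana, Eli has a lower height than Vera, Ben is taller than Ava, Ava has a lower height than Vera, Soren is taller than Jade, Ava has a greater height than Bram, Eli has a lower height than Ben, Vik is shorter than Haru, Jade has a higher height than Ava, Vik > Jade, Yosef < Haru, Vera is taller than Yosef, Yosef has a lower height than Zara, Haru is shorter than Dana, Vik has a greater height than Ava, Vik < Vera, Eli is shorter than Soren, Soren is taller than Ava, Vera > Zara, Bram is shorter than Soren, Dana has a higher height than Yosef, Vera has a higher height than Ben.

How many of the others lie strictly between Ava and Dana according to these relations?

3

The relations place Ava below Dana. An element lies strictly between them when it is forced above Ava and also forced below Dana.
Above Ava: {Jade, Ben, Vik, Haru, Vera, Soren}. Below Dana: {Eli, Bram, Yosef, Jade, Vik, Haru}.
Intersection: {Jade, Vik, Haru} — 3.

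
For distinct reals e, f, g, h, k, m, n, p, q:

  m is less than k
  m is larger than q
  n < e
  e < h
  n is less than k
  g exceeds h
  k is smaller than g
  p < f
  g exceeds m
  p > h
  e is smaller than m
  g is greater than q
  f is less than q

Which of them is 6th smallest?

Piecing the relations together gives one ordering: n < e < h < p < f < q < m < k < g.
Counting 6 from the smallest end gives q.

q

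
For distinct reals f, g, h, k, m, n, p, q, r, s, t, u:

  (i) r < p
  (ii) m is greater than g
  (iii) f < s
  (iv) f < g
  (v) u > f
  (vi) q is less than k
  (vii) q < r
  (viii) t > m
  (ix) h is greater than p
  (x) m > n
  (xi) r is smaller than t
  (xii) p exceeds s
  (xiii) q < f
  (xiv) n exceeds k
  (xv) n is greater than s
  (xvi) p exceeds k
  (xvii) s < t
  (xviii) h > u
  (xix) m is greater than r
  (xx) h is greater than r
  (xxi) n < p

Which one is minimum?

f is not least since q < f; s is not least since f < s; u is not least since f < u; g is not least since f < g; k is not least since q < k; r is not least since q < r; n is not least since k < n; p is not least since s < p; m is not least since g < m; h is not least since u < h; t is not least since m < t.
Only q has nothing below it, so q is the minimum.

q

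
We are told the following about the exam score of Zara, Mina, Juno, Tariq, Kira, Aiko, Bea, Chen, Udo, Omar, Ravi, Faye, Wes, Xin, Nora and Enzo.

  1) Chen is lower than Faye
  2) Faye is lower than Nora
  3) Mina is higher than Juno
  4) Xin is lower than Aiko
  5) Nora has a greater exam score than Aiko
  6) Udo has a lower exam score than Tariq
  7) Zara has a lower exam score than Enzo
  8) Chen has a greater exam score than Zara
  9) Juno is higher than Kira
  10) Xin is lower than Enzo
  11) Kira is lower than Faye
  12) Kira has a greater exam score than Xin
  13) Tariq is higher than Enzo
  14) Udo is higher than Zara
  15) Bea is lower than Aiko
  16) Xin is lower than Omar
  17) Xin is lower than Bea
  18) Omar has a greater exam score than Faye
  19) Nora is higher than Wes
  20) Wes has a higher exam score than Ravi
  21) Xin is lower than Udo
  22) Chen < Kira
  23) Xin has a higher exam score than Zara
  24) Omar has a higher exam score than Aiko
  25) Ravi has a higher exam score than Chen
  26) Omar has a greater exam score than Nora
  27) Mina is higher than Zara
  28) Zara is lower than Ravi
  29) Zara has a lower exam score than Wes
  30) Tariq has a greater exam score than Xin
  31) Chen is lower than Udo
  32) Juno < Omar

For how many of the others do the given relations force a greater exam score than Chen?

10

Directly above Chen: Kira, Ravi, Udo, Faye.
One step further: Juno, Wes, Tariq, Nora, Omar (9 so far).
One step further: Mina (10 so far).
No other element is forced above Chen by the given relations, so the count is 10.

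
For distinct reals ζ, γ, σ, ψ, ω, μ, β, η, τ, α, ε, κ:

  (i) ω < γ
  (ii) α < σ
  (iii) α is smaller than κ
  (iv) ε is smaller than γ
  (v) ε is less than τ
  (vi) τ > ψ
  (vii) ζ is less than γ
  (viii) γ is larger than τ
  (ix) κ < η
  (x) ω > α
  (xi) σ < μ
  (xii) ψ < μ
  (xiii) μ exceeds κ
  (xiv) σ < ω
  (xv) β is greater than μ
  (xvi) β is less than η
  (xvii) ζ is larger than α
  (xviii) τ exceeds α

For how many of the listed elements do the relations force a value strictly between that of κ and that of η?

2

The relations place κ below η. An element lies strictly between them when it is forced above κ and also forced below η.
Above κ: {μ, β}. Below η: {α, σ, ψ, μ, β}.
Intersection: {μ, β} — 2.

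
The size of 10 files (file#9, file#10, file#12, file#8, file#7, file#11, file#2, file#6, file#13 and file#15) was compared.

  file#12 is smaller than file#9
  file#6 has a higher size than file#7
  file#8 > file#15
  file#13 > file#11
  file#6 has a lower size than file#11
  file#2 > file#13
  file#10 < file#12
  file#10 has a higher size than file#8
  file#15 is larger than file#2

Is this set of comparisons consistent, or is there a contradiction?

consistent

The single ordering file#7 < file#6 < file#11 < file#13 < file#2 < file#15 < file#8 < file#10 < file#12 < file#9 satisfies every listed relation, so no contradiction arises.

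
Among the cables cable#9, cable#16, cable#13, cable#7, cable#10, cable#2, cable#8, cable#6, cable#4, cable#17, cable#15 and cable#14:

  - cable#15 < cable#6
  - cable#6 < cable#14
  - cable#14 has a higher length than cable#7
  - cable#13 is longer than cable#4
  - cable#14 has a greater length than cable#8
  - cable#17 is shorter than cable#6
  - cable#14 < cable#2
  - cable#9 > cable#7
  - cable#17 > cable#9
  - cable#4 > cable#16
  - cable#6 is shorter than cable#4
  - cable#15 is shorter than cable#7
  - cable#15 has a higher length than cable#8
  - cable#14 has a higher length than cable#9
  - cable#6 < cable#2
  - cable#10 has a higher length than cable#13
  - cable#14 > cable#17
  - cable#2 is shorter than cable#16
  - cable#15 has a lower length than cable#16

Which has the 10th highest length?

Chaining the given pairs: cable#8 < cable#15 < cable#7 < cable#9 < cable#17 < cable#6 < cable#14 < cable#2 < cable#16 < cable#4 < cable#13 < cable#10.
Counting 10 from the largest end gives cable#7.

cable#7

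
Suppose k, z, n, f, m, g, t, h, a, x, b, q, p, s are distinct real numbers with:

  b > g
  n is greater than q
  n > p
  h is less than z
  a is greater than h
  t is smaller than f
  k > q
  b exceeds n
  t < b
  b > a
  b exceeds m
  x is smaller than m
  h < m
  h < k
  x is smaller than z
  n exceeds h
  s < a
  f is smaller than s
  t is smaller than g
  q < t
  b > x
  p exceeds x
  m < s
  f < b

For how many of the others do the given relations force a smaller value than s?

6

From s the given relations immediately reach f, m.
From those, h, t, x — 5 in total.
From those, q — 6 in total.
No other element is forced below s by the given relations, so the count is 6.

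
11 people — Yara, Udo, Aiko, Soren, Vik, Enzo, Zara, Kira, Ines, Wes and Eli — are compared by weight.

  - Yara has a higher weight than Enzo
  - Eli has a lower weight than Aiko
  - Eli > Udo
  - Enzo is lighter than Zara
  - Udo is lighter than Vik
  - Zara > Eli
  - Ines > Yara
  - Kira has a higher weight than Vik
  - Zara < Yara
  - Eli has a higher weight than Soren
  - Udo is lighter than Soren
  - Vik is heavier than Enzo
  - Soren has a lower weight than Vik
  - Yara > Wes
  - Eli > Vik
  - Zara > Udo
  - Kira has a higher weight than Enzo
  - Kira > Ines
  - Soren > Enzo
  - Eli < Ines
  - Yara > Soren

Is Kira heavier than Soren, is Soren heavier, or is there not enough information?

Chaining the given relations: Soren < Vik < Eli < Zara < Yara < Ines < Kira.
So Kira is heavier.

Kira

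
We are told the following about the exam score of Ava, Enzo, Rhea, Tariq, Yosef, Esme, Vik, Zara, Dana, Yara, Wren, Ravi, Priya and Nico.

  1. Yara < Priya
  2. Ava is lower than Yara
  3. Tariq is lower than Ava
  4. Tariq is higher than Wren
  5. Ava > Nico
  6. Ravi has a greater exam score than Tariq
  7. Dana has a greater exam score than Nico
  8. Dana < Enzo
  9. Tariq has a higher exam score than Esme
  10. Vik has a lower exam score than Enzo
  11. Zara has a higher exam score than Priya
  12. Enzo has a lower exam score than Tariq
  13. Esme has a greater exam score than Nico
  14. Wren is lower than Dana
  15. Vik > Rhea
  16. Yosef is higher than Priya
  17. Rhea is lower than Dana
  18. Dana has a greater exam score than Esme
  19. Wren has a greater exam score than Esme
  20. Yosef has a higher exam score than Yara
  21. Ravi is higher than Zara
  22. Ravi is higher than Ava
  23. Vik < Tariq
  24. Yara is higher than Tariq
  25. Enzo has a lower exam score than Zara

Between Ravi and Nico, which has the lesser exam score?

Nico

Link the given pairs in sequence: Nico < Esme; Esme < Wren; Wren < Dana; Dana < Enzo; Enzo < Tariq; Tariq < Ava; Ava < Yara; Yara < Priya; Priya < Zara; Zara < Ravi.
Together: Nico < Esme < Wren < Dana < Enzo < Tariq < Ava < Yara < Priya < Zara < Ravi.
So Nico < Ravi; Nico is the lower of the two.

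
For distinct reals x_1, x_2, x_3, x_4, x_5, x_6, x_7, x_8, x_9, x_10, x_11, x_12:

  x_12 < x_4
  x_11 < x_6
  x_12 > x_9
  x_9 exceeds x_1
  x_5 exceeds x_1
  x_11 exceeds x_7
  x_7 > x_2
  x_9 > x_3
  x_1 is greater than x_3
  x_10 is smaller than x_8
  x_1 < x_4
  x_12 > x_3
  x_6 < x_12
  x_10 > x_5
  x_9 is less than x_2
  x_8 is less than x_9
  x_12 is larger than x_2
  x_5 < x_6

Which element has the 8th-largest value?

x_8

The consecutive relations fix a unique order: x_3 < x_1 < x_5 < x_10 < x_8 < x_9 < x_2 < x_7 < x_11 < x_6 < x_12 < x_4.
The 8th largest is x_8.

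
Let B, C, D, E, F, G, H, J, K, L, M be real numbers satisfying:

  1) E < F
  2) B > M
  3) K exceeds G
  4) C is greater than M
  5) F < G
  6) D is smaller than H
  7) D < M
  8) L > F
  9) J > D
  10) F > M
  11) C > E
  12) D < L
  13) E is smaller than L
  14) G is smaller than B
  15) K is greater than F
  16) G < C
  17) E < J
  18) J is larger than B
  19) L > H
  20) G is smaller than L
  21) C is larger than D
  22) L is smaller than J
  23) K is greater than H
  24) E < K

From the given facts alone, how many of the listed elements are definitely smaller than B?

Directly below B: M, G.
One step further: D, F (4 so far).
One step further: E (5 so far).
Nothing else is reachable below B; 5 in all.

5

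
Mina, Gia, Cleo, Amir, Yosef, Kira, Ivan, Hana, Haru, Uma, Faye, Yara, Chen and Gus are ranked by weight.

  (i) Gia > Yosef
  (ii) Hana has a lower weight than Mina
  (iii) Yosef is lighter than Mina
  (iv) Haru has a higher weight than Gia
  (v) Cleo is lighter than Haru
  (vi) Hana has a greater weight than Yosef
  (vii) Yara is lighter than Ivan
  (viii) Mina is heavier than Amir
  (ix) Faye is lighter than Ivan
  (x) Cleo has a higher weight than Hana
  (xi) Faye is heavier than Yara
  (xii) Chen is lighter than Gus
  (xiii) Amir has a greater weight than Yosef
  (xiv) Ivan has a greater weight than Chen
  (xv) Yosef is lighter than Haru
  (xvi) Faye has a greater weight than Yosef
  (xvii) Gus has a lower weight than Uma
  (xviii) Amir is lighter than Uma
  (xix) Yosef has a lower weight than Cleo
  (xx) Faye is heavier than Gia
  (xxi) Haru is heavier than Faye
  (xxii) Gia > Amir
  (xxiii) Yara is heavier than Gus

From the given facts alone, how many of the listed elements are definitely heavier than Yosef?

Directly above Yosef: Hana, Amir, Mina, Gia, Cleo, Faye, Haru.
One step further: Ivan, Uma (9 so far).
Nothing else is reachable above Yosef; 9 in all.

9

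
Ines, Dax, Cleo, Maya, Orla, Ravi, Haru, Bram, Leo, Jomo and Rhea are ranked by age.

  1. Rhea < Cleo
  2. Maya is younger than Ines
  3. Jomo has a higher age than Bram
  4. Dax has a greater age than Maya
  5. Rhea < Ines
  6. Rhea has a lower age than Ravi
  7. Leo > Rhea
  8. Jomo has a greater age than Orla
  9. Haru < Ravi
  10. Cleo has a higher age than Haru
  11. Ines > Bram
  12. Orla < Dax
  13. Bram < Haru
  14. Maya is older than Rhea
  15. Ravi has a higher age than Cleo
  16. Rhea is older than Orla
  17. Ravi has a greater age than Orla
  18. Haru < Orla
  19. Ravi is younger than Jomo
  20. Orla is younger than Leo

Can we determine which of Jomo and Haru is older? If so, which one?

Jomo

Haru < Orla and Orla < Rhea give Haru < Rhea.
Then Rhea < Cleo extends the chain to Cleo.
With Cleo < Ravi: Haru < Orla < Rhea < Cleo < Ravi.
With Ravi < Jomo: Haru < Orla < Rhea < Cleo < Ravi < Jomo.
So Jomo is older.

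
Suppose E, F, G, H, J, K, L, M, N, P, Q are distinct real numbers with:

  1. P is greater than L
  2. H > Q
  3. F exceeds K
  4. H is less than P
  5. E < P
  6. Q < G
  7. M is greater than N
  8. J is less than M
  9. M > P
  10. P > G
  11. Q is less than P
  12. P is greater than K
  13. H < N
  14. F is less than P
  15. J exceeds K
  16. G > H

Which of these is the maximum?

M

K is not greatest since K < F; E is not greatest since E < P; Q is not greatest since Q < G; H is not greatest since H < P; F is not greatest since F < P; L is not greatest since L < P; J is not greatest since J < M; G is not greatest since G < P; P is not greatest since P < M; N is not greatest since N < M.
Only M has nothing above it, so M is the maximum.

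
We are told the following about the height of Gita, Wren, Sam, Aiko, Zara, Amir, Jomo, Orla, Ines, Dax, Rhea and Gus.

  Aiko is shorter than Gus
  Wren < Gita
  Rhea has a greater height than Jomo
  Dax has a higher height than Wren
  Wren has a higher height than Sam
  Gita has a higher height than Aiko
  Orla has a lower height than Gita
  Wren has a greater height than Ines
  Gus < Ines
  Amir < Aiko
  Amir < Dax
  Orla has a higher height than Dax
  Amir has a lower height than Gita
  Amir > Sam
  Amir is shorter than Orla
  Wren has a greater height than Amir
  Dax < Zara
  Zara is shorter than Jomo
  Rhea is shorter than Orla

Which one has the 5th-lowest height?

Ines

The consecutive relations fix a unique order: Sam < Amir < Aiko < Gus < Ines < Wren < Dax < Zara < Jomo < Rhea < Orla < Gita.
Counting 5 from the smallest end gives Ines.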